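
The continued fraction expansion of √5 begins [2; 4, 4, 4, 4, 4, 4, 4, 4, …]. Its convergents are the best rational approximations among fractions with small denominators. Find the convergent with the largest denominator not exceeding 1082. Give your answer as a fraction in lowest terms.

a_0 = 2: 2/1  (≤ bound)
a_1 = 4: 9/4  (≤ bound)
a_2 = 4: 38/17  (≤ bound)
a_3 = 4: 161/72  (≤ bound)
a_4 = 4: 682/305  (≤ bound)
a_5 = 4: 2889/1292  (> 1082, stop)

682/305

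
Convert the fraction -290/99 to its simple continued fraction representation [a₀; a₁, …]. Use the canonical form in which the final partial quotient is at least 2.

[-3; 14, 7]

⌊-290/99⌋ = -3, remainder 7
⌊99/7⌋ = 14, remainder 1
⌊7/1⌋ = 7, remainder 0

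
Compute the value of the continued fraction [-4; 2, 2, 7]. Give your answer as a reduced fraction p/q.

-133/37

Use the convergent recurrence hₖ = aₖ·hₖ₋₁ + hₖ₋₂ (and likewise for the denominators kₖ):
a_0 = -4: -4/1
a_1 = 2: -7/2
a_2 = 2: -18/5
a_3 = 7: -133/37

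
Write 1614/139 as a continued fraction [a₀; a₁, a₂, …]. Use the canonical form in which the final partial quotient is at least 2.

[11; 1, 1, 1, 1, 2, 1, 7]

Run the Euclidean algorithm, recording each quotient:
1614 ÷ 139 → quotient 11, remainder 85
139 ÷ 85 → quotient 1, remainder 54
85 ÷ 54 → quotient 1, remainder 31
54 ÷ 31 → quotient 1, remainder 23
31 ÷ 23 → quotient 1, remainder 8
23 ÷ 8 → quotient 2, remainder 7
8 ÷ 7 → quotient 1, remainder 1
7 ÷ 1 → quotient 7, remainder 0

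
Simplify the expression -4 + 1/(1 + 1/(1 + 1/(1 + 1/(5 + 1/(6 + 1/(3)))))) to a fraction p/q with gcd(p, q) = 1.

Collapse the nested fraction from the inside out:
Start with 3.
6 + 1/(3/1) = 6 + 1/3 = 19/3
5 + 1/(19/3) = 5 + 3/19 = 98/19
1 + 1/(98/19) = 1 + 19/98 = 117/98
1 + 1/(117/98) = 1 + 98/117 = 215/117
1 + 1/(215/117) = 1 + 117/215 = 332/215
-4 + 1/(332/215) = -4 + 215/332 = -1113/332

-1113/332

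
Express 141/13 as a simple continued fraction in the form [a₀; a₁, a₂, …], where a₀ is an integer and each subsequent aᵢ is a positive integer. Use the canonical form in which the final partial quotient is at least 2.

[10; 1, 5, 2]

141 ÷ 13 → quotient 10, remainder 11
13 ÷ 11 → quotient 1, remainder 2
11 ÷ 2 → quotient 5, remainder 1
2 ÷ 1 → quotient 2, remainder 0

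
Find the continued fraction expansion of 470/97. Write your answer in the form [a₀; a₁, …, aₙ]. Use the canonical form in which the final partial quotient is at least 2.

[4; 1, 5, 2, 7]

Repeatedly divide and take the remainder:
470 = 4·97 + 82, so a_0 = 4
97 = 1·82 + 15, so a_1 = 1
82 = 5·15 + 7, so a_2 = 5
15 = 2·7 + 1, so a_3 = 2
7 = 7·1 + 0, so a_4 = 7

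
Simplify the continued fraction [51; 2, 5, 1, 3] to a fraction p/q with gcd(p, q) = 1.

Start with 3.
1 + 1/(3/1) = 1 + 1/3 = 4/3
5 + 1/(4/3) = 5 + 3/4 = 23/4
2 + 1/(23/4) = 2 + 4/23 = 50/23
51 + 1/(50/23) = 51 + 23/50 = 2573/50

2573/50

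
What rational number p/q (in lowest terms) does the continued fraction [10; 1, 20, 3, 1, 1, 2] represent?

4195/383

Use the convergent recurrence hₖ = aₖ·hₖ₋₁ + hₖ₋₂ (and likewise for the denominators kₖ):
a_0 = 10: 10/1
a_1 = 1: 11/1
a_2 = 20: 230/21
a_3 = 3: 701/64
a_4 = 1: 931/85
a_5 = 1: 1632/149
a_6 = 2: 4195/383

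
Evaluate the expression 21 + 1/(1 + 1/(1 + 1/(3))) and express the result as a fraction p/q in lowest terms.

Start with 3.
1 + 1/(3/1) = 1 + 1/3 = 4/3
1 + 1/(4/3) = 1 + 3/4 = 7/4
21 + 1/(7/4) = 21 + 4/7 = 151/7

151/7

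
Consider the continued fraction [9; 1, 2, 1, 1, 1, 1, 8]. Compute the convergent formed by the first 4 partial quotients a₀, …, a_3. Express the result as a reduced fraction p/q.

39/4

Start with 1.
2 + 1/(1/1) = 2 + 1/1 = 3/1
1 + 1/(3/1) = 1 + 1/3 = 4/3
9 + 1/(4/3) = 9 + 3/4 = 39/4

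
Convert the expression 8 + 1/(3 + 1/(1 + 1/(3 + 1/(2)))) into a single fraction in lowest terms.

281/34

Start with 2.
3 + 1/(2/1) = 3 + 1/2 = 7/2
1 + 1/(7/2) = 1 + 2/7 = 9/7
3 + 1/(9/7) = 3 + 7/9 = 34/9
8 + 1/(34/9) = 8 + 9/34 = 281/34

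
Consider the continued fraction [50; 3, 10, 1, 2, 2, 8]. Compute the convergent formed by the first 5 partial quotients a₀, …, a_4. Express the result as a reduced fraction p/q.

4982/99

Collapse the nested fraction from the inside out:
Start with 2.
1 + 1/(2/1) = 1 + 1/2 = 3/2
10 + 1/(3/2) = 10 + 2/3 = 32/3
3 + 1/(32/3) = 3 + 3/32 = 99/32
50 + 1/(99/32) = 50 + 32/99 = 4982/99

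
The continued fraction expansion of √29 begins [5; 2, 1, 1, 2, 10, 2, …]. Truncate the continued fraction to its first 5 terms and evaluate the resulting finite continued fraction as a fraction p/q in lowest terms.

Start with 2.
1 + 1/(2/1) = 1 + 1/2 = 3/2
1 + 1/(3/2) = 1 + 2/3 = 5/3
2 + 1/(5/3) = 2 + 3/5 = 13/5
5 + 1/(13/5) = 5 + 5/13 = 70/13

70/13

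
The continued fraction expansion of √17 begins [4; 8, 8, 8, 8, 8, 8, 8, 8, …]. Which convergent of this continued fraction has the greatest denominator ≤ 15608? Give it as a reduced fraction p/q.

17684/4289

a_0 = 4: 4/1  (≤ bound)
a_1 = 8: 33/8  (≤ bound)
a_2 = 8: 268/65  (≤ bound)
a_3 = 8: 2177/528  (≤ bound)
a_4 = 8: 17684/4289  (≤ bound)
a_5 = 8: 143649/34840  (> 15608, stop)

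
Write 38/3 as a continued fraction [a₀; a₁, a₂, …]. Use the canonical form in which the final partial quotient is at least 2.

Run the Euclidean algorithm, recording each quotient:
⌊38/3⌋ = 12, remainder 2
⌊3/2⌋ = 1, remainder 1
⌊2/1⌋ = 2, remainder 0

[12; 1, 2]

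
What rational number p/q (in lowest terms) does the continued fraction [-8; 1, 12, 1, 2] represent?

-290/41

Work from the innermost term outward:
Start with 2.
1 + 1/(2/1) = 1 + 1/2 = 3/2
12 + 1/(3/2) = 12 + 2/3 = 38/3
1 + 1/(38/3) = 1 + 3/38 = 41/38
-8 + 1/(41/38) = -8 + 38/41 = -290/41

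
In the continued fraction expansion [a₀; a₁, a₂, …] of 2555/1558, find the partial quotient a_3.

1

Run the Euclidean algorithm, recording each quotient:
2555 = 1·1558 + 997, so a_0 = 1
1558 = 1·997 + 561, so a_1 = 1
997 = 1·561 + 436, so a_2 = 1
561 = 1·436 + 125, so a_3 = 1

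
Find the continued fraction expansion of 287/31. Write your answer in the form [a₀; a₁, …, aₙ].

Run the Euclidean algorithm, recording each quotient:
287 ÷ 31 → quotient 9, remainder 8
31 ÷ 8 → quotient 3, remainder 7
8 ÷ 7 → quotient 1, remainder 1
7 ÷ 1 → quotient 7, remainder 0

[9; 3, 1, 7]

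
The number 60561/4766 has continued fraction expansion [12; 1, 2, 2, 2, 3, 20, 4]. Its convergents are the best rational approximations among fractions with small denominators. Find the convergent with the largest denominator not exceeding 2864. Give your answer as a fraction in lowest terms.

a_0 = 12: 12/1  (≤ bound)
a_1 = 1: 13/1  (≤ bound)
a_2 = 2: 38/3  (≤ bound)
a_3 = 2: 89/7  (≤ bound)
a_4 = 2: 216/17  (≤ bound)
a_5 = 3: 737/58  (≤ bound)
a_6 = 20: 14956/1177  (≤ bound)
a_7 = 4: 60561/4766  (> 2864, stop)

14956/1177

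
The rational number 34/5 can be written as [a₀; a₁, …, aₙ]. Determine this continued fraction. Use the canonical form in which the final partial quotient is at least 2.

34 ÷ 5 → quotient 6, remainder 4
5 ÷ 4 → quotient 1, remainder 1
4 ÷ 1 → quotient 4, remainder 0

[6; 1, 4]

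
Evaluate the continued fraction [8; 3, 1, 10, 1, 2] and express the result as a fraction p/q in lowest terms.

Start with 2.
1 + 1/(2/1) = 1 + 1/2 = 3/2
10 + 1/(3/2) = 10 + 2/3 = 32/3
1 + 1/(32/3) = 1 + 3/32 = 35/32
3 + 1/(35/32) = 3 + 32/35 = 137/35
8 + 1/(137/35) = 8 + 35/137 = 1131/137

1131/137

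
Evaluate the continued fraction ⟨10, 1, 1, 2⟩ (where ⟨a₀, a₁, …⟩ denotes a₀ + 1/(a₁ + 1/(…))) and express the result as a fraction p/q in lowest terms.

53/5

Start with 2.
1 + 1/(2/1) = 1 + 1/2 = 3/2
1 + 1/(3/2) = 1 + 2/3 = 5/3
10 + 1/(5/3) = 10 + 3/5 = 53/5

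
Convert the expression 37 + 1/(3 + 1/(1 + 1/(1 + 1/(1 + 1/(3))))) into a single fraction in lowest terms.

1491/40

Start with 3.
1 + 1/(3/1) = 1 + 1/3 = 4/3
1 + 1/(4/3) = 1 + 3/4 = 7/4
1 + 1/(7/4) = 1 + 4/7 = 11/7
3 + 1/(11/7) = 3 + 7/11 = 40/11
37 + 1/(40/11) = 37 + 11/40 = 1491/40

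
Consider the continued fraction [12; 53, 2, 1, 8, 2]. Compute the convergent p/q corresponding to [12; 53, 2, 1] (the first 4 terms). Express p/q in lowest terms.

Use the convergent recurrence hₖ = aₖ·hₖ₋₁ + hₖ₋₂ (and likewise for the denominators kₖ):
a_0 = 12: 12/1
a_1 = 53: 637/53
a_2 = 2: 1286/107
a_3 = 1: 1923/160

1923/160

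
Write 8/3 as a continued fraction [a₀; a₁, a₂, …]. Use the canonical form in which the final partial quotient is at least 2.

⌊8/3⌋ = 2, remainder 2
⌊3/2⌋ = 1, remainder 1
⌊2/1⌋ = 2, remainder 0

[2; 1, 2]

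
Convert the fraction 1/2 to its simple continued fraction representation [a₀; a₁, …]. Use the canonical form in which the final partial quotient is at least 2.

[0; 2]

⌊1/2⌋ = 0, remainder 1
⌊2/1⌋ = 2, remainder 0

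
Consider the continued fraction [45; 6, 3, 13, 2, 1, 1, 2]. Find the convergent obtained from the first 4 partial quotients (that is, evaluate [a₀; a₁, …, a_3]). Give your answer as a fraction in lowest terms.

11425/253

Use the convergent recurrence hₖ = aₖ·hₖ₋₁ + hₖ₋₂ (and likewise for the denominators kₖ):
a_0 = 45: 45/1
a_1 = 6: 271/6
a_2 = 3: 858/19
a_3 = 13: 11425/253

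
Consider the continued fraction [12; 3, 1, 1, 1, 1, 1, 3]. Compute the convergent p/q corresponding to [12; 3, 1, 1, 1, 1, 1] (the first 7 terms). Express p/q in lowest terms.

Use the convergent recurrence hₖ = aₖ·hₖ₋₁ + hₖ₋₂ (and likewise for the denominators kₖ):
a_0 = 12: 12/1
a_1 = 3: 37/3
a_2 = 1: 49/4
a_3 = 1: 86/7
a_4 = 1: 135/11
a_5 = 1: 221/18
a_6 = 1: 356/29

356/29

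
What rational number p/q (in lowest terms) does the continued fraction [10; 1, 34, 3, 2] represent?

Build up convergents one term at a time:
a_0 = 10: 10/1
a_1 = 1: 11/1
a_2 = 34: 384/35
a_3 = 3: 1163/106
a_4 = 2: 2710/247

2710/247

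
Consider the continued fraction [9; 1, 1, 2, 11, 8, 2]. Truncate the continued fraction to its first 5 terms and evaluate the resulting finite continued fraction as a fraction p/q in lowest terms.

547/57

a_0 = 9: 9/1
a_1 = 1: 10/1
a_2 = 1: 19/2
a_3 = 2: 48/5
a_4 = 11: 547/57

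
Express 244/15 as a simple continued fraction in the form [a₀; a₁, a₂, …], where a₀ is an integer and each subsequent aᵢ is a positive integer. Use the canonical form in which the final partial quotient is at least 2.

Run the Euclidean algorithm, recording each quotient:
244 = 16·15 + 4, so a_0 = 16
15 = 3·4 + 3, so a_1 = 3
4 = 1·3 + 1, so a_2 = 1
3 = 3·1 + 0, so a_3 = 3

[16; 3, 1, 3]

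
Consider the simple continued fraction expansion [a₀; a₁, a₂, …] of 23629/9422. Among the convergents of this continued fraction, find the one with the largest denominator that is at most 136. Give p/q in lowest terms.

List convergents until the denominator exceeds the bound:
a_0 = 2: 2/1  (≤ bound)
a_1 = 1: 3/1  (≤ bound)
a_2 = 1: 5/2  (≤ bound)
a_3 = 31: 158/63  (≤ bound)
a_4 = 3: 479/191  (> 136, stop)

158/63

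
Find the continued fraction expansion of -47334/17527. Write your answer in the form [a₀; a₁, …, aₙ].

[-3; 3, 2, 1, 15, 11, 10]

Apply division with remainder until the remainder is 0:
⌊-47334/17527⌋ = -3, remainder 5247
⌊17527/5247⌋ = 3, remainder 1786
⌊5247/1786⌋ = 2, remainder 1675
⌊1786/1675⌋ = 1, remainder 111
⌊1675/111⌋ = 15, remainder 10
⌊111/10⌋ = 11, remainder 1
⌊10/1⌋ = 10, remainder 0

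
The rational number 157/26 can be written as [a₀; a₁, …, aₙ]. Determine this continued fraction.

[6; 26]

Run the Euclidean algorithm, recording each quotient:
⌊157/26⌋ = 6, remainder 1
⌊26/1⌋ = 26, remainder 0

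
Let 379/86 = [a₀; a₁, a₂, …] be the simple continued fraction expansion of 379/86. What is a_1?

379 = 4·86 + 35, so a_0 = 4
86 = 2·35 + 16, so a_1 = 2

2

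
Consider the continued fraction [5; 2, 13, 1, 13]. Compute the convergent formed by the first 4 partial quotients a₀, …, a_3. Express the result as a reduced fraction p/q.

159/29

a_0 = 5: 5/1
a_1 = 2: 11/2
a_2 = 13: 148/27
a_3 = 1: 159/29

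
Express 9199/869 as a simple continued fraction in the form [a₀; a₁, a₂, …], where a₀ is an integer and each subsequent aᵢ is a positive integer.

9199 = 10·869 + 509, so a_0 = 10
869 = 1·509 + 360, so a_1 = 1
509 = 1·360 + 149, so a_2 = 1
360 = 2·149 + 62, so a_3 = 2
149 = 2·62 + 25, so a_4 = 2
62 = 2·25 + 12, so a_5 = 2
25 = 2·12 + 1, so a_6 = 2
12 = 12·1 + 0, so a_7 = 12

[10; 1, 1, 2, 2, 2, 2, 12]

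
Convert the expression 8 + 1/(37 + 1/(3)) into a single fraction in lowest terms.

Start with 3.
37 + 1/(3/1) = 37 + 1/3 = 112/3
8 + 1/(112/3) = 8 + 3/112 = 899/112

899/112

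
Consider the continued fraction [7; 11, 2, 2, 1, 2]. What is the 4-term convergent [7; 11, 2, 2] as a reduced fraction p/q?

404/57

Start with 2.
2 + 1/(2/1) = 2 + 1/2 = 5/2
11 + 1/(5/2) = 11 + 2/5 = 57/5
7 + 1/(57/5) = 7 + 5/57 = 404/57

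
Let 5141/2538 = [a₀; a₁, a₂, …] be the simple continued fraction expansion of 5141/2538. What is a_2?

21

Apply division with remainder until the remainder is 0:
5141 = 2·2538 + 65, so a_0 = 2
2538 = 39·65 + 3, so a_1 = 39
65 = 21·3 + 2, so a_2 = 21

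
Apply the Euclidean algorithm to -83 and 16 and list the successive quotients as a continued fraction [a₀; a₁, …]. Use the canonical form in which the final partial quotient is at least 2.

[-6; 1, 4, 3]

Repeatedly divide and take the remainder:
-83 ÷ 16 → quotient -6, remainder 13
16 ÷ 13 → quotient 1, remainder 3
13 ÷ 3 → quotient 4, remainder 1
3 ÷ 1 → quotient 3, remainder 0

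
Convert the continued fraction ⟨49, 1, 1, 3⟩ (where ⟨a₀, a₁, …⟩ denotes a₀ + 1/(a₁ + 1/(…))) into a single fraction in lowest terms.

347/7

Collapse the nested fraction from the inside out:
Start with 3.
1 + 1/(3/1) = 1 + 1/3 = 4/3
1 + 1/(4/3) = 1 + 3/4 = 7/4
49 + 1/(7/4) = 49 + 4/7 = 347/7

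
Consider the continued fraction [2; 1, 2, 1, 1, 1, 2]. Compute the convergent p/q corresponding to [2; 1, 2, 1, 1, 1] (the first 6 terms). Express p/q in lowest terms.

Start with 1.
1 + 1/(1/1) = 1 + 1/1 = 2/1
1 + 1/(2/1) = 1 + 1/2 = 3/2
2 + 1/(3/2) = 2 + 2/3 = 8/3
1 + 1/(8/3) = 1 + 3/8 = 11/8
2 + 1/(11/8) = 2 + 8/11 = 30/11

30/11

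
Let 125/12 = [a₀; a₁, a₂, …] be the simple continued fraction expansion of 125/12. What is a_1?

2

Run the Euclidean algorithm, recording each quotient:
125 ÷ 12 → quotient 10, remainder 5
12 ÷ 5 → quotient 2, remainder 2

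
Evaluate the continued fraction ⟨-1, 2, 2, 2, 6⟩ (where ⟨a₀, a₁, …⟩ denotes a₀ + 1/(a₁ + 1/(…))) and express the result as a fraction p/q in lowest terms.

Work from the innermost term outward:
Start with 6.
2 + 1/(6/1) = 2 + 1/6 = 13/6
2 + 1/(13/6) = 2 + 6/13 = 32/13
2 + 1/(32/13) = 2 + 13/32 = 77/32
-1 + 1/(77/32) = -1 + 32/77 = -45/77

-45/77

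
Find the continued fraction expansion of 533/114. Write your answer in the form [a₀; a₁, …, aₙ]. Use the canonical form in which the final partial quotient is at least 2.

[4; 1, 2, 12, 3]

533 ÷ 114 → quotient 4, remainder 77
114 ÷ 77 → quotient 1, remainder 37
77 ÷ 37 → quotient 2, remainder 3
37 ÷ 3 → quotient 12, remainder 1
3 ÷ 1 → quotient 3, remainder 0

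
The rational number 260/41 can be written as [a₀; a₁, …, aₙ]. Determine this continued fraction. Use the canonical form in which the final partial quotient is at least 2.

260 = 6·41 + 14, so a_0 = 6
41 = 2·14 + 13, so a_1 = 2
14 = 1·13 + 1, so a_2 = 1
13 = 13·1 + 0, so a_3 = 13

[6; 2, 1, 13]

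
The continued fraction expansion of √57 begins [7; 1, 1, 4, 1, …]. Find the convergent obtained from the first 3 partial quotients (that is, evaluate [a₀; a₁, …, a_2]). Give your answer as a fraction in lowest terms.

15/2

a_0 = 7: 7/1
a_1 = 1: 8/1
a_2 = 1: 15/2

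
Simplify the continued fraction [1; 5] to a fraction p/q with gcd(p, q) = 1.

a_0 = 1: 1/1
a_1 = 5: 6/5

6/5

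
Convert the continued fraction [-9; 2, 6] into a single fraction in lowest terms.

-111/13

Start with 6.
2 + 1/(6/1) = 2 + 1/6 = 13/6
-9 + 1/(13/6) = -9 + 6/13 = -111/13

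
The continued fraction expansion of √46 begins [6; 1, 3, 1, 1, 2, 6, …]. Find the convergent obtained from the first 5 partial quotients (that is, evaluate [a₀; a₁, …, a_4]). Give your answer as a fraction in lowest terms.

61/9

Build up convergents one term at a time:
a_0 = 6: 6/1
a_1 = 1: 7/1
a_2 = 3: 27/4
a_3 = 1: 34/5
a_4 = 1: 61/9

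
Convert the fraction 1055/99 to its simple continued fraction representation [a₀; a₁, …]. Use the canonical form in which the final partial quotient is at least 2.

[10; 1, 1, 1, 10, 3]

Run the Euclidean algorithm, recording each quotient:
⌊1055/99⌋ = 10, remainder 65
⌊99/65⌋ = 1, remainder 34
⌊65/34⌋ = 1, remainder 31
⌊34/31⌋ = 1, remainder 3
⌊31/3⌋ = 10, remainder 1
⌊3/1⌋ = 3, remainder 0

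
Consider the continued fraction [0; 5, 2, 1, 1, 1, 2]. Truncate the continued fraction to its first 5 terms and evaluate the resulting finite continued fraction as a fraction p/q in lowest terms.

5/27

Work from the innermost term outward:
Start with 1.
1 + 1/(1/1) = 1 + 1/1 = 2/1
2 + 1/(2/1) = 2 + 1/2 = 5/2
5 + 1/(5/2) = 5 + 2/5 = 27/5
0 + 1/(27/5) = 0 + 5/27 = 5/27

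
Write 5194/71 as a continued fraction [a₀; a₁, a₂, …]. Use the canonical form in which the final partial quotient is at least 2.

5194 ÷ 71 → quotient 73, remainder 11
71 ÷ 11 → quotient 6, remainder 5
11 ÷ 5 → quotient 2, remainder 1
5 ÷ 1 → quotient 5, remainder 0

[73; 6, 2, 5]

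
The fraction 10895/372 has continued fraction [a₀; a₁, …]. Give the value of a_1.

3

10895 ÷ 372 → quotient 29, remainder 107
372 ÷ 107 → quotient 3, remainder 51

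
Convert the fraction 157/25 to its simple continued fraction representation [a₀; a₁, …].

[6; 3, 1, 1, 3]

⌊157/25⌋ = 6, remainder 7
⌊25/7⌋ = 3, remainder 4
⌊7/4⌋ = 1, remainder 3
⌊4/3⌋ = 1, remainder 1
⌊3/1⌋ = 3, remainder 0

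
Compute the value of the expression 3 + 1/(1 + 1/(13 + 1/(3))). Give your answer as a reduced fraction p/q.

Build up convergents one term at a time:
a_0 = 3: 3/1
a_1 = 1: 4/1
a_2 = 13: 55/14
a_3 = 3: 169/43

169/43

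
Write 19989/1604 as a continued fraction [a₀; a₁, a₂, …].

[12; 2, 6, 13, 1, 1, 4]

Run the Euclidean algorithm, recording each quotient:
⌊19989/1604⌋ = 12, remainder 741
⌊1604/741⌋ = 2, remainder 122
⌊741/122⌋ = 6, remainder 9
⌊122/9⌋ = 13, remainder 5
⌊9/5⌋ = 1, remainder 4
⌊5/4⌋ = 1, remainder 1
⌊4/1⌋ = 4, remainder 0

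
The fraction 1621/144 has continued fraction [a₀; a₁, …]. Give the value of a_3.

8

1621 = 11·144 + 37, so a_0 = 11
144 = 3·37 + 33, so a_1 = 3
37 = 1·33 + 4, so a_2 = 1
33 = 8·4 + 1, so a_3 = 8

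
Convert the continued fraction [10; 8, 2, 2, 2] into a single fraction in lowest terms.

1022/101

a_0 = 10: 10/1
a_1 = 8: 81/8
a_2 = 2: 172/17
a_3 = 2: 425/42
a_4 = 2: 1022/101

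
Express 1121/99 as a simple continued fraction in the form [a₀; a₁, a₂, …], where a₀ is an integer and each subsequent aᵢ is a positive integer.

[11; 3, 10, 1, 2]

1121 ÷ 99 → quotient 11, remainder 32
99 ÷ 32 → quotient 3, remainder 3
32 ÷ 3 → quotient 10, remainder 2
3 ÷ 2 → quotient 1, remainder 1
2 ÷ 1 → quotient 2, remainder 0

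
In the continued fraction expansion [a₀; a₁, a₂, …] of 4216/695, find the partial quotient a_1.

Repeatedly divide and take the remainder:
4216 ÷ 695 → quotient 6, remainder 46
695 ÷ 46 → quotient 15, remainder 5

15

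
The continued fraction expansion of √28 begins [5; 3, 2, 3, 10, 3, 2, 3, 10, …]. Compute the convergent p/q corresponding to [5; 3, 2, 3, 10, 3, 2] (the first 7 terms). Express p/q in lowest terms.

Start with 2.
3 + 1/(2/1) = 3 + 1/2 = 7/2
10 + 1/(7/2) = 10 + 2/7 = 72/7
3 + 1/(72/7) = 3 + 7/72 = 223/72
2 + 1/(223/72) = 2 + 72/223 = 518/223
3 + 1/(518/223) = 3 + 223/518 = 1777/518
5 + 1/(1777/518) = 5 + 518/1777 = 9403/1777

9403/1777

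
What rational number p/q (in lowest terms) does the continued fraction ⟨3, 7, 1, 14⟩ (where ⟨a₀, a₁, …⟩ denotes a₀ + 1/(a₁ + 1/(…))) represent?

Start with 14.
1 + 1/(14/1) = 1 + 1/14 = 15/14
7 + 1/(15/14) = 7 + 14/15 = 119/15
3 + 1/(119/15) = 3 + 15/119 = 372/119

372/119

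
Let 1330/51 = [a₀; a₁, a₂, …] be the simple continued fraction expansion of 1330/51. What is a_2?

1

⌊1330/51⌋ = 26, remainder 4
⌊51/4⌋ = 12, remainder 3
⌊4/3⌋ = 1, remainder 1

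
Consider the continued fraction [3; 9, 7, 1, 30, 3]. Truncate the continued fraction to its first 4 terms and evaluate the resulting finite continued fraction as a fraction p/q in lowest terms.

a_0 = 3: 3/1
a_1 = 9: 28/9
a_2 = 7: 199/64
a_3 = 1: 227/73

227/73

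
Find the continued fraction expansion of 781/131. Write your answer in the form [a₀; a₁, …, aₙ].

[5; 1, 25, 5]

⌊781/131⌋ = 5, remainder 126
⌊131/126⌋ = 1, remainder 5
⌊126/5⌋ = 25, remainder 1
⌊5/1⌋ = 5, remainder 0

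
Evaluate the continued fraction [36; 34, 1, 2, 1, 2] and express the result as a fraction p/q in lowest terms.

13763/382

Work from the innermost term outward:
Start with 2.
1 + 1/(2/1) = 1 + 1/2 = 3/2
2 + 1/(3/2) = 2 + 2/3 = 8/3
1 + 1/(8/3) = 1 + 3/8 = 11/8
34 + 1/(11/8) = 34 + 8/11 = 382/11
36 + 1/(382/11) = 36 + 11/382 = 13763/382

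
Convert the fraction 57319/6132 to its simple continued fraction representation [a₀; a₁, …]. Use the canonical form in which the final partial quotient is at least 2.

Repeatedly divide and take the remainder:
57319 = 9·6132 + 2131, so a_0 = 9
6132 = 2·2131 + 1870, so a_1 = 2
2131 = 1·1870 + 261, so a_2 = 1
1870 = 7·261 + 43, so a_3 = 7
261 = 6·43 + 3, so a_4 = 6
43 = 14·3 + 1, so a_5 = 14
3 = 3·1 + 0, so a_6 = 3

[9; 2, 1, 7, 6, 14, 3]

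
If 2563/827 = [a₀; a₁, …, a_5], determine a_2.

Run the Euclidean algorithm, recording each quotient:
2563 = 3·827 + 82, so a_0 = 3
827 = 10·82 + 7, so a_1 = 10
82 = 11·7 + 5, so a_2 = 11

11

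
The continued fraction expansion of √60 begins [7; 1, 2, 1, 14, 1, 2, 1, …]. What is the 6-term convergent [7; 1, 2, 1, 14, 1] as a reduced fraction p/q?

488/63

Collapse the nested fraction from the inside out:
Start with 1.
14 + 1/(1/1) = 14 + 1/1 = 15/1
1 + 1/(15/1) = 1 + 1/15 = 16/15
2 + 1/(16/15) = 2 + 15/16 = 47/16
1 + 1/(47/16) = 1 + 16/47 = 63/47
7 + 1/(63/47) = 7 + 47/63 = 488/63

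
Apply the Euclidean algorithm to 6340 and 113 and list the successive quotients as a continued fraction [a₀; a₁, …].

[56; 9, 2, 2, 2]

6340 = 56·113 + 12, so a_0 = 56
113 = 9·12 + 5, so a_1 = 9
12 = 2·5 + 2, so a_2 = 2
5 = 2·2 + 1, so a_3 = 2
2 = 2·1 + 0, so a_4 = 2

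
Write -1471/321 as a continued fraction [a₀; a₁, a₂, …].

Apply division with remainder until the remainder is 0:
-1471 = -5·321 + 134, so a_0 = -5
321 = 2·134 + 53, so a_1 = 2
134 = 2·53 + 28, so a_2 = 2
53 = 1·28 + 25, so a_3 = 1
28 = 1·25 + 3, so a_4 = 1
25 = 8·3 + 1, so a_5 = 8
3 = 3·1 + 0, so a_6 = 3

[-5; 2, 2, 1, 1, 8, 3]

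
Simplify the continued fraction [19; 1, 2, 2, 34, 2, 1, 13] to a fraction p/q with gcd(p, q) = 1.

Start with 13.
1 + 1/(13/1) = 1 + 1/13 = 14/13
2 + 1/(14/13) = 2 + 13/14 = 41/14
34 + 1/(41/14) = 34 + 14/41 = 1408/41
2 + 1/(1408/41) = 2 + 41/1408 = 2857/1408
2 + 1/(2857/1408) = 2 + 1408/2857 = 7122/2857
1 + 1/(7122/2857) = 1 + 2857/7122 = 9979/7122
19 + 1/(9979/7122) = 19 + 7122/9979 = 196723/9979

196723/9979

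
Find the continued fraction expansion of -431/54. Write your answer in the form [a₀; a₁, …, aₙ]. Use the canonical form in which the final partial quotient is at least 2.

-431 ÷ 54 → quotient -8, remainder 1
54 ÷ 1 → quotient 54, remainder 0

[-8; 54]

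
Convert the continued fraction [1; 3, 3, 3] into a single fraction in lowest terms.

a_0 = 1: 1/1
a_1 = 3: 4/3
a_2 = 3: 13/10
a_3 = 3: 43/33

43/33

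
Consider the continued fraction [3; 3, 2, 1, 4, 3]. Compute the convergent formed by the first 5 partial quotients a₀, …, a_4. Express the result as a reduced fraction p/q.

Build up convergents one term at a time:
a_0 = 3: 3/1
a_1 = 3: 10/3
a_2 = 2: 23/7
a_3 = 1: 33/10
a_4 = 4: 155/47

155/47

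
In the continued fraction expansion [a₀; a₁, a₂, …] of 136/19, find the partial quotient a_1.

136 ÷ 19 → quotient 7, remainder 3
19 ÷ 3 → quotient 6, remainder 1

6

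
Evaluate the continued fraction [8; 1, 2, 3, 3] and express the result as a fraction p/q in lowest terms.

Starting at the tail and folding back:
Start with 3.
3 + 1/(3/1) = 3 + 1/3 = 10/3
2 + 1/(10/3) = 2 + 3/10 = 23/10
1 + 1/(23/10) = 1 + 10/23 = 33/23
8 + 1/(33/23) = 8 + 23/33 = 287/33

287/33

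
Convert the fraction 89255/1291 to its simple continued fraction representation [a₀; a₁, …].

89255 = 69·1291 + 176, so a_0 = 69
1291 = 7·176 + 59, so a_1 = 7
176 = 2·59 + 58, so a_2 = 2
59 = 1·58 + 1, so a_3 = 1
58 = 58·1 + 0, so a_4 = 58

[69; 7, 2, 1, 58]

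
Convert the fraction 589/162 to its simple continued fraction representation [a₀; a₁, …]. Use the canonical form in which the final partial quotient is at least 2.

[3; 1, 1, 1, 2, 1, 14]

589 ÷ 162 → quotient 3, remainder 103
162 ÷ 103 → quotient 1, remainder 59
103 ÷ 59 → quotient 1, remainder 44
59 ÷ 44 → quotient 1, remainder 15
44 ÷ 15 → quotient 2, remainder 14
15 ÷ 14 → quotient 1, remainder 1
14 ÷ 1 → quotient 14, remainder 0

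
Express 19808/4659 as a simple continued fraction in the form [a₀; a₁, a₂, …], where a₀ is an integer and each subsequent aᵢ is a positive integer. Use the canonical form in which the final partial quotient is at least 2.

[4; 3, 1, 39, 2, 2, 2, 2]

19808 ÷ 4659 → quotient 4, remainder 1172
4659 ÷ 1172 → quotient 3, remainder 1143
1172 ÷ 1143 → quotient 1, remainder 29
1143 ÷ 29 → quotient 39, remainder 12
29 ÷ 12 → quotient 2, remainder 5
12 ÷ 5 → quotient 2, remainder 2
5 ÷ 2 → quotient 2, remainder 1
2 ÷ 1 → quotient 2, remainder 0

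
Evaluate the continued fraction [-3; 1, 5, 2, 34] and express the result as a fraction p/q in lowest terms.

a_0 = -3: -3/1
a_1 = 1: -2/1
a_2 = 5: -13/6
a_3 = 2: -28/13
a_4 = 34: -965/448

-965/448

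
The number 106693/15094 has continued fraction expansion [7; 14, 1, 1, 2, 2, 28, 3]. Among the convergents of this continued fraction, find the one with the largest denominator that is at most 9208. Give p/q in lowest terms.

35152/4973

a_0 = 7: 7/1  (≤ bound)
a_1 = 14: 99/14  (≤ bound)
a_2 = 1: 106/15  (≤ bound)
a_3 = 1: 205/29  (≤ bound)
a_4 = 2: 516/73  (≤ bound)
a_5 = 2: 1237/175  (≤ bound)
a_6 = 28: 35152/4973  (≤ bound)
a_7 = 3: 106693/15094  (> 9208, stop)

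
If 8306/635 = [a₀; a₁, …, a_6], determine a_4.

Apply division with remainder until the remainder is 0:
8306 ÷ 635 → quotient 13, remainder 51
635 ÷ 51 → quotient 12, remainder 23
51 ÷ 23 → quotient 2, remainder 5
23 ÷ 5 → quotient 4, remainder 3
5 ÷ 3 → quotient 1, remainder 2

1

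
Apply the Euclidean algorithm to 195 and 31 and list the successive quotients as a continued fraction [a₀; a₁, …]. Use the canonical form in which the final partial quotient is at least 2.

[6; 3, 2, 4]

Apply division with remainder until the remainder is 0:
⌊195/31⌋ = 6, remainder 9
⌊31/9⌋ = 3, remainder 4
⌊9/4⌋ = 2, remainder 1
⌊4/1⌋ = 4, remainder 0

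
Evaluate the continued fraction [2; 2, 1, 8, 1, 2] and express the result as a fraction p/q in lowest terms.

197/84

Collapse the nested fraction from the inside out:
Start with 2.
1 + 1/(2/1) = 1 + 1/2 = 3/2
8 + 1/(3/2) = 8 + 2/3 = 26/3
1 + 1/(26/3) = 1 + 3/26 = 29/26
2 + 1/(29/26) = 2 + 26/29 = 84/29
2 + 1/(84/29) = 2 + 29/84 = 197/84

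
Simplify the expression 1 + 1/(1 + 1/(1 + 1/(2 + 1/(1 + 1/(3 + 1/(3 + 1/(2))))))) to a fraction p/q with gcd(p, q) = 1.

309/196

Build up convergents one term at a time:
a_0 = 1: 1/1
a_1 = 1: 2/1
a_2 = 1: 3/2
a_3 = 2: 8/5
a_4 = 1: 11/7
a_5 = 3: 41/26
a_6 = 3: 134/85
a_7 = 2: 309/196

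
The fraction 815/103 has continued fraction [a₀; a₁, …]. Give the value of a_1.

1

815 = 7·103 + 94, so a_0 = 7
103 = 1·94 + 9, so a_1 = 1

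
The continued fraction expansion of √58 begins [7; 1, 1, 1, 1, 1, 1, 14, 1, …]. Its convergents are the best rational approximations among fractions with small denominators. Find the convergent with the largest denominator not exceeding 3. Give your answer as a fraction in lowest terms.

a_0 = 7: 7/1  (≤ bound)
a_1 = 1: 8/1  (≤ bound)
a_2 = 1: 15/2  (≤ bound)
a_3 = 1: 23/3  (≤ bound)
a_4 = 1: 38/5  (> 3, stop)

23/3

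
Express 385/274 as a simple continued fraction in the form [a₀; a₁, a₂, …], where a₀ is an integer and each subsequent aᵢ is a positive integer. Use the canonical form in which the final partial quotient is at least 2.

Repeatedly divide and take the remainder:
385 = 1·274 + 111, so a_0 = 1
274 = 2·111 + 52, so a_1 = 2
111 = 2·52 + 7, so a_2 = 2
52 = 7·7 + 3, so a_3 = 7
7 = 2·3 + 1, so a_4 = 2
3 = 3·1 + 0, so a_5 = 3

[1; 2, 2, 7, 2, 3]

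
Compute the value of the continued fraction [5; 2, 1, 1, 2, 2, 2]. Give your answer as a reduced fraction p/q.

404/75

a_0 = 5: 5/1
a_1 = 2: 11/2
a_2 = 1: 16/3
a_3 = 1: 27/5
a_4 = 2: 70/13
a_5 = 2: 167/31
a_6 = 2: 404/75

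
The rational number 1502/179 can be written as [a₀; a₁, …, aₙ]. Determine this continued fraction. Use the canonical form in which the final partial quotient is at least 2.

[8; 2, 1, 1, 3, 1, 7]

1502 ÷ 179 → quotient 8, remainder 70
179 ÷ 70 → quotient 2, remainder 39
70 ÷ 39 → quotient 1, remainder 31
39 ÷ 31 → quotient 1, remainder 8
31 ÷ 8 → quotient 3, remainder 7
8 ÷ 7 → quotient 1, remainder 1
7 ÷ 1 → quotient 7, remainder 0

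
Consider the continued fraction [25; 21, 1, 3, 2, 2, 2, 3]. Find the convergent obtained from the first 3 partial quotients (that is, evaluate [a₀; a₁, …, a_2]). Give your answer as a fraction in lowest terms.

Build up convergents one term at a time:
a_0 = 25: 25/1
a_1 = 21: 526/21
a_2 = 1: 551/22

551/22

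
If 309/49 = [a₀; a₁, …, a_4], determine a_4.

3

309 = 6·49 + 15, so a_0 = 6
49 = 3·15 + 4, so a_1 = 3
15 = 3·4 + 3, so a_2 = 3
4 = 1·3 + 1, so a_3 = 1
3 = 3·1 + 0, so a_4 = 3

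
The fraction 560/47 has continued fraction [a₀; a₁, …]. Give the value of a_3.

560 = 11·47 + 43, so a_0 = 11
47 = 1·43 + 4, so a_1 = 1
43 = 10·4 + 3, so a_2 = 10
4 = 1·3 + 1, so a_3 = 1

1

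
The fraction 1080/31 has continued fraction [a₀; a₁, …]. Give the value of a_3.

⌊1080/31⌋ = 34, remainder 26
⌊31/26⌋ = 1, remainder 5
⌊26/5⌋ = 5, remainder 1
⌊5/1⌋ = 5, remainder 0

5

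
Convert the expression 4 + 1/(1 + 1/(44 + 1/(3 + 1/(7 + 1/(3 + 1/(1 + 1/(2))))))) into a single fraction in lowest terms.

56624/11375

Start with 2.
1 + 1/(2/1) = 1 + 1/2 = 3/2
3 + 1/(3/2) = 3 + 2/3 = 11/3
7 + 1/(11/3) = 7 + 3/11 = 80/11
3 + 1/(80/11) = 3 + 11/80 = 251/80
44 + 1/(251/80) = 44 + 80/251 = 11124/251
1 + 1/(11124/251) = 1 + 251/11124 = 11375/11124
4 + 1/(11375/11124) = 4 + 11124/11375 = 56624/11375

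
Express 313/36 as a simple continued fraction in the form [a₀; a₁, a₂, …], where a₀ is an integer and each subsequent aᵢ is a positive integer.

Repeatedly divide and take the remainder:
⌊313/36⌋ = 8, remainder 25
⌊36/25⌋ = 1, remainder 11
⌊25/11⌋ = 2, remainder 3
⌊11/3⌋ = 3, remainder 2
⌊3/2⌋ = 1, remainder 1
⌊2/1⌋ = 2, remainder 0

[8; 1, 2, 3, 1, 2]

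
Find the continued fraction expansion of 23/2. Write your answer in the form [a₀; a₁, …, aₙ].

Repeatedly divide and take the remainder:
⌊23/2⌋ = 11, remainder 1
⌊2/1⌋ = 2, remainder 0

[11; 2]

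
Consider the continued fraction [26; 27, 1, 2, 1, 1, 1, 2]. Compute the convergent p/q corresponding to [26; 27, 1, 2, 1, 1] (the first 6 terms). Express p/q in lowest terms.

5051/194

Start with 1.
1 + 1/(1/1) = 1 + 1/1 = 2/1
2 + 1/(2/1) = 2 + 1/2 = 5/2
1 + 1/(5/2) = 1 + 2/5 = 7/5
27 + 1/(7/5) = 27 + 5/7 = 194/7
26 + 1/(194/7) = 26 + 7/194 = 5051/194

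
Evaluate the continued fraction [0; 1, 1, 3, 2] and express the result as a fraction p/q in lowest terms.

9/16

Collapse the nested fraction from the inside out:
Start with 2.
3 + 1/(2/1) = 3 + 1/2 = 7/2
1 + 1/(7/2) = 1 + 2/7 = 9/7
1 + 1/(9/7) = 1 + 7/9 = 16/9
0 + 1/(16/9) = 0 + 9/16 = 9/16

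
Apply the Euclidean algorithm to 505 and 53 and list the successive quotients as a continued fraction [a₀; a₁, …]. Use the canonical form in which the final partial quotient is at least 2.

[9; 1, 1, 8, 3]

Apply division with remainder until the remainder is 0:
⌊505/53⌋ = 9, remainder 28
⌊53/28⌋ = 1, remainder 25
⌊28/25⌋ = 1, remainder 3
⌊25/3⌋ = 8, remainder 1
⌊3/1⌋ = 3, remainder 0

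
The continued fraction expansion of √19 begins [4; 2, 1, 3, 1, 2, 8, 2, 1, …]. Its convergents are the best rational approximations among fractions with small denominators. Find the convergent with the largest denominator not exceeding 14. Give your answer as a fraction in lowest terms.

61/14

a_0 = 4: 4/1  (≤ bound)
a_1 = 2: 9/2  (≤ bound)
a_2 = 1: 13/3  (≤ bound)
a_3 = 3: 48/11  (≤ bound)
a_4 = 1: 61/14  (≤ bound)
a_5 = 2: 170/39  (> 14, stop)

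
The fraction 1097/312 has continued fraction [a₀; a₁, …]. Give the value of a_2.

1097 ÷ 312 → quotient 3, remainder 161
312 ÷ 161 → quotient 1, remainder 151
161 ÷ 151 → quotient 1, remainder 10

1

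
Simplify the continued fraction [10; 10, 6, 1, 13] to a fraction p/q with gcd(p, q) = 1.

Work from the innermost term outward:
Start with 13.
1 + 1/(13/1) = 1 + 1/13 = 14/13
6 + 1/(14/13) = 6 + 13/14 = 97/14
10 + 1/(97/14) = 10 + 14/97 = 984/97
10 + 1/(984/97) = 10 + 97/984 = 9937/984

9937/984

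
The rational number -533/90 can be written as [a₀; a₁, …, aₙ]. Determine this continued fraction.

[-6; 12, 1, 6]

-533 ÷ 90 → quotient -6, remainder 7
90 ÷ 7 → quotient 12, remainder 6
7 ÷ 6 → quotient 1, remainder 1
6 ÷ 1 → quotient 6, remainder 0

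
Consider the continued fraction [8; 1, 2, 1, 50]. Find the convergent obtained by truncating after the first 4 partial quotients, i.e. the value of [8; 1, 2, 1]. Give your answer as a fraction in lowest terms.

35/4

Collapse the nested fraction from the inside out:
Start with 1.
2 + 1/(1/1) = 2 + 1/1 = 3/1
1 + 1/(3/1) = 1 + 1/3 = 4/3
8 + 1/(4/3) = 8 + 3/4 = 35/4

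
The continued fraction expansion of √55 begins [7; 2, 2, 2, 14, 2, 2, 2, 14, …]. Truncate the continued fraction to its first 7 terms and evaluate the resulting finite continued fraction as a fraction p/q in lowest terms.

6593/889

a_0 = 7: 7/1
a_1 = 2: 15/2
a_2 = 2: 37/5
a_3 = 2: 89/12
a_4 = 14: 1283/173
a_5 = 2: 2655/358
a_6 = 2: 6593/889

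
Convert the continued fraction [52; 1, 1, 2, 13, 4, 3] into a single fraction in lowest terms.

46601/886

Start with 3.
4 + 1/(3/1) = 4 + 1/3 = 13/3
13 + 1/(13/3) = 13 + 3/13 = 172/13
2 + 1/(172/13) = 2 + 13/172 = 357/172
1 + 1/(357/172) = 1 + 172/357 = 529/357
1 + 1/(529/357) = 1 + 357/529 = 886/529
52 + 1/(886/529) = 52 + 529/886 = 46601/886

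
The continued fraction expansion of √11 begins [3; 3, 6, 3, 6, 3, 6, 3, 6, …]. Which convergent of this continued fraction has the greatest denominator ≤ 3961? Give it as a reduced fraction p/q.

3970/1197

List convergents until the denominator exceeds the bound:
a_0 = 3: 3/1  (≤ bound)
a_1 = 3: 10/3  (≤ bound)
a_2 = 6: 63/19  (≤ bound)
a_3 = 3: 199/60  (≤ bound)
a_4 = 6: 1257/379  (≤ bound)
a_5 = 3: 3970/1197  (≤ bound)
a_6 = 6: 25077/7561  (> 3961, stop)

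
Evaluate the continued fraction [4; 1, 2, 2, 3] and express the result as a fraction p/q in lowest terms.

Start with 3.
2 + 1/(3/1) = 2 + 1/3 = 7/3
2 + 1/(7/3) = 2 + 3/7 = 17/7
1 + 1/(17/7) = 1 + 7/17 = 24/17
4 + 1/(24/17) = 4 + 17/24 = 113/24

113/24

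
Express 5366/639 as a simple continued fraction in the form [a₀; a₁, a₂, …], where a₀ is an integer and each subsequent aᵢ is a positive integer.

⌊5366/639⌋ = 8, remainder 254
⌊639/254⌋ = 2, remainder 131
⌊254/131⌋ = 1, remainder 123
⌊131/123⌋ = 1, remainder 8
⌊123/8⌋ = 15, remainder 3
⌊8/3⌋ = 2, remainder 2
⌊3/2⌋ = 1, remainder 1
⌊2/1⌋ = 2, remainder 0

[8; 2, 1, 1, 15, 2, 1, 2]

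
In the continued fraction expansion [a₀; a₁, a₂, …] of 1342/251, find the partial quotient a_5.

Run the Euclidean algorithm, recording each quotient:
1342 = 5·251 + 87, so a_0 = 5
251 = 2·87 + 77, so a_1 = 2
87 = 1·77 + 10, so a_2 = 1
77 = 7·10 + 7, so a_3 = 7
10 = 1·7 + 3, so a_4 = 1
7 = 2·3 + 1, so a_5 = 2

2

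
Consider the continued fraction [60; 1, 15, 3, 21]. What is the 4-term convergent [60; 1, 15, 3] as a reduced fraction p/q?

Start with 3.
15 + 1/(3/1) = 15 + 1/3 = 46/3
1 + 1/(46/3) = 1 + 3/46 = 49/46
60 + 1/(49/46) = 60 + 46/49 = 2986/49

2986/49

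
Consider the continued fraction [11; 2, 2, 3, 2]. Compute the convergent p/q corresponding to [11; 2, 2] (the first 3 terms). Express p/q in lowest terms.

Build up convergents one term at a time:
a_0 = 11: 11/1
a_1 = 2: 23/2
a_2 = 2: 57/5

57/5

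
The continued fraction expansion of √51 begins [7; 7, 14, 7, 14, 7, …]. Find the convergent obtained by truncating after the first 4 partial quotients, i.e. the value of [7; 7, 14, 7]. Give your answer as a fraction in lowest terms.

4999/700

Start with 7.
14 + 1/(7/1) = 14 + 1/7 = 99/7
7 + 1/(99/7) = 7 + 7/99 = 700/99
7 + 1/(700/99) = 7 + 99/700 = 4999/700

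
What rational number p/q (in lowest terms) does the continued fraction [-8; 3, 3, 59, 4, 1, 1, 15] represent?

Compute successive convergents:
a_0 = -8: -8/1
a_1 = 3: -23/3
a_2 = 3: -77/10
a_3 = 59: -4566/593
a_4 = 4: -18341/2382
a_5 = 1: -22907/2975
a_6 = 1: -41248/5357
a_7 = 15: -641627/83330

-641627/83330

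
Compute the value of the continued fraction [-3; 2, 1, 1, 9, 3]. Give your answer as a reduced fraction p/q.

Work from the innermost term outward:
Start with 3.
9 + 1/(3/1) = 9 + 1/3 = 28/3
1 + 1/(28/3) = 1 + 3/28 = 31/28
1 + 1/(31/28) = 1 + 28/31 = 59/31
2 + 1/(59/31) = 2 + 31/59 = 149/59
-3 + 1/(149/59) = -3 + 59/149 = -388/149

-388/149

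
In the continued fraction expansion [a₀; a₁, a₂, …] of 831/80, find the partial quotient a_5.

Repeatedly divide and take the remainder:
831 ÷ 80 → quotient 10, remainder 31
80 ÷ 31 → quotient 2, remainder 18
31 ÷ 18 → quotient 1, remainder 13
18 ÷ 13 → quotient 1, remainder 5
13 ÷ 5 → quotient 2, remainder 3
5 ÷ 3 → quotient 1, remainder 2

1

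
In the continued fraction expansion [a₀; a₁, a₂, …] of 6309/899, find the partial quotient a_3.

Repeatedly divide and take the remainder:
6309 ÷ 899 → quotient 7, remainder 16
899 ÷ 16 → quotient 56, remainder 3
16 ÷ 3 → quotient 5, remainder 1
3 ÷ 1 → quotient 3, remainder 0

3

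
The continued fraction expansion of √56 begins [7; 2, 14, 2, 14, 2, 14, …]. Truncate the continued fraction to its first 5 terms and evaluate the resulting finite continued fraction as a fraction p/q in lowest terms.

6503/869

Compute successive convergents:
a_0 = 7: 7/1
a_1 = 2: 15/2
a_2 = 14: 217/29
a_3 = 2: 449/60
a_4 = 14: 6503/869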